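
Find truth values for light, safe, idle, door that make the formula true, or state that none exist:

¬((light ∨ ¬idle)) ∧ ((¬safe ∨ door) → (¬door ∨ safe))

light = False; safe = False; idle = True; door = False

  ¬((light ∨ ¬idle)) = True
    light ∨ ¬idle = False
      ¬idle = False
  (¬safe ∨ door) → (¬door ∨ safe) = True
    ¬safe ∨ door = True
      ¬safe = True
    ¬door ∨ safe = True
      ¬door = True
Both conjuncts True, so the formula holds.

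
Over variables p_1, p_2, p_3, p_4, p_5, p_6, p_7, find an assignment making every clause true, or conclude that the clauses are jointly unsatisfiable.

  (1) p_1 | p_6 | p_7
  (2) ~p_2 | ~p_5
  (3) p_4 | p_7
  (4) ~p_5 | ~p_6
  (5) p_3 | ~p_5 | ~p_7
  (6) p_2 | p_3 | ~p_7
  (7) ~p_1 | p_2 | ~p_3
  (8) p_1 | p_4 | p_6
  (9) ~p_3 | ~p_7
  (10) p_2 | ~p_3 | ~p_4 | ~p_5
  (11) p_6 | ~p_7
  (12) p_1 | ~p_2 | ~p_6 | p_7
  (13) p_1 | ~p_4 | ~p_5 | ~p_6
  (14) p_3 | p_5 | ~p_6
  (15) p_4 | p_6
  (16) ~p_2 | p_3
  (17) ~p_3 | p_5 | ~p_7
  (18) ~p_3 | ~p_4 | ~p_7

Set p_1 = True.
Set p_2 = True.
  then (~p_2 | ~p_5) forces p_5 = False.
  then (~p_2 | p_3) forces p_3 = True.
  then (~p_3 | p_5 | ~p_7) forces p_7 = False.
  then (p_4 | p_7) forces p_4 = True.
Set p_6 = True.
All clauses satisfied.

p_1 = True; p_2 = True; p_3 = True; p_4 = True; p_5 = False; p_6 = True; p_7 = False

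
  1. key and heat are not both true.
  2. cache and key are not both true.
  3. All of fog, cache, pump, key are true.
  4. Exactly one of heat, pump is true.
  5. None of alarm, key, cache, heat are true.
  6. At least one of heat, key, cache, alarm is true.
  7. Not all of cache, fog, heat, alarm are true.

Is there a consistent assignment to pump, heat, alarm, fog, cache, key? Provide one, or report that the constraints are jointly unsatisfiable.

Unsatisfiable — no assignment works.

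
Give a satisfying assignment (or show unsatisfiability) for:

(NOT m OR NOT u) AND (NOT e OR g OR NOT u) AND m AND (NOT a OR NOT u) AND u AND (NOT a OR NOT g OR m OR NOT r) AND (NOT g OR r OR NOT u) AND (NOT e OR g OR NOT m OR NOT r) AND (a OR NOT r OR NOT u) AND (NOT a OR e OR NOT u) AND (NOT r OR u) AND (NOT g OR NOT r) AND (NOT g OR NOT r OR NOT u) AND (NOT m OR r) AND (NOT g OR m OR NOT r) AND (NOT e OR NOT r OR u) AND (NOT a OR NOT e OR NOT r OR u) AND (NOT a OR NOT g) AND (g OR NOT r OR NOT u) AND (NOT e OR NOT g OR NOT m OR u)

Case m = True:
  (NOT m OR NOT u) forces u = False.
  Clause (u) is falsified — contradiction.
Case m = False:
  Clause (m) is falsified — contradiction.
Both cases fail, so the formula is unsatisfiable.

UNSATISFIABLE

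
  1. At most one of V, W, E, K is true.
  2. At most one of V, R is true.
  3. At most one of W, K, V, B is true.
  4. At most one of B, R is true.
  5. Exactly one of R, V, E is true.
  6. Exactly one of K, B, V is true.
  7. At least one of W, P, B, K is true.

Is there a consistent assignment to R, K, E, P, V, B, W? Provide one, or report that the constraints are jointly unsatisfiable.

R = False; K = False; E = True; P = True; V = False; B = True; W = False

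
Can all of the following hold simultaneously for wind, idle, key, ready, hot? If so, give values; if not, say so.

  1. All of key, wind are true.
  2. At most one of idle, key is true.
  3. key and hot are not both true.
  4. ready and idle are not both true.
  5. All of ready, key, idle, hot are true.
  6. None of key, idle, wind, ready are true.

UNSATISFIABLE

Case wind = True:
  Constraint (6) is violated (wind=T) — contradiction.
Case wind = False:
  Constraint (1) is violated (wind=F) — contradiction.
Both cases fail — unsatisfiable.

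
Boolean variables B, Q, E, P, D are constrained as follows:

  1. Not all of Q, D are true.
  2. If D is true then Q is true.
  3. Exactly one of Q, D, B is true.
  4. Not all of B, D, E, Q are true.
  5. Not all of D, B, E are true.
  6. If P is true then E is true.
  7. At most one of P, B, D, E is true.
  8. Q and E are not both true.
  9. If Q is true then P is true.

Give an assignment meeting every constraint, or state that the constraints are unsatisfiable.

B: True, Q: False, E: False, P: False, D: False

  (1) {Q, D}: 0/2 true — not all ✓
  (2) D=F ⇒ Q: vacuous ✓
  (3) {Q, D, B}: 1 true — exactly one ✓
  (4) {B, D, E, Q}: 1/4 true — not all ✓
  (5) {D, B, E}: 1/3 true — not all ✓
  (6) P=F ⇒ E: vacuous ✓
  (7) {P, B, D, E}: 1 true — at most one ✓
  (8) Q=F, E=F — not both ✓
  (9) Q=F ⇒ P: vacuous ✓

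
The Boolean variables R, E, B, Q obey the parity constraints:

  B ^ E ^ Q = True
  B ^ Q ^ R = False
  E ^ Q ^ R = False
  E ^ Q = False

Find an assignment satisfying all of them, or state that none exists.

R=F, E=T, B=T, Q=T

B ^ E ^ Q = T ^ T ^ T = True ✓
B ^ Q ^ R = T ^ T ^ F = False ✓
E ^ Q ^ R = T ^ T ^ F = False ✓
E ^ Q = T ^ T = False ✓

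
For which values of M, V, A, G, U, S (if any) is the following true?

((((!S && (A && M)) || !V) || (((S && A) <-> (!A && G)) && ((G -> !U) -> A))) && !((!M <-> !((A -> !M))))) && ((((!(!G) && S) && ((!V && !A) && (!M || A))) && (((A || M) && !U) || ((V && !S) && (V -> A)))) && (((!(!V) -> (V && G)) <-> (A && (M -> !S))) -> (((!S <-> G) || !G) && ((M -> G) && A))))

The formula is unsatisfiable.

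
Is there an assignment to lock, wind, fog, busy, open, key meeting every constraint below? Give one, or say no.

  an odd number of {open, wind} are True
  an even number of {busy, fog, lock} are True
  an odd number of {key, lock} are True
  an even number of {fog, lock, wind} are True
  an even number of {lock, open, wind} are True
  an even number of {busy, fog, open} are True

lock = True, wind = False, fog = True, busy = False, open = True, key = False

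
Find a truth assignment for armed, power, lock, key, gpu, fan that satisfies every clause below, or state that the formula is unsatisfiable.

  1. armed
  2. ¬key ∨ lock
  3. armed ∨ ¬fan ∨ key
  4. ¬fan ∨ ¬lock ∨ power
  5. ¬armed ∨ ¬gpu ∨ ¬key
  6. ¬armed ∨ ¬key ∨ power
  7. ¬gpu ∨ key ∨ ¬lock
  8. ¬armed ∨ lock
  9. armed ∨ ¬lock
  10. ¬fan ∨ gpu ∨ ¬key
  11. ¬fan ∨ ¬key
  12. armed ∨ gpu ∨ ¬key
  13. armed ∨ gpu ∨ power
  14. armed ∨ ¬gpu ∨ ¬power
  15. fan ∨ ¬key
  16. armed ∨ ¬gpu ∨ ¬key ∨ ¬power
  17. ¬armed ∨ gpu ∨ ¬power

Unit clause (armed) forces armed = True.
In (¬armed ∨ lock) only lock is left, so lock = True.
Set power = False.
  then (¬fan ∨ ¬lock ∨ power) forces fan = False.
  then (¬armed ∨ ¬key ∨ power) forces key = False.
  then (¬gpu ∨ key ∨ ¬lock) forces gpu = False.
All clauses satisfied.

armed = True, power = False, lock = True, key = False, gpu = False, fan = False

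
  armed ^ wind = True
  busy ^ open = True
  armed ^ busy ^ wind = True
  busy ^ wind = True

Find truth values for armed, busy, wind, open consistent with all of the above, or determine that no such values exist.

armed = False, busy = False, wind = True, open = True

armed ^ wind = F ^ T = True ✓
busy ^ open = F ^ T = True ✓
armed ^ busy ^ wind = F ^ F ^ T = True ✓
busy ^ wind = F ^ T = True ✓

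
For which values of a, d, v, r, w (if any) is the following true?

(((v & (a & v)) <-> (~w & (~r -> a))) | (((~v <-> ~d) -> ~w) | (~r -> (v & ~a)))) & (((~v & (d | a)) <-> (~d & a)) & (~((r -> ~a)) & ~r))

Case r = True: the conjunct ~r is False.
Case r = False: the conjunct ~((r -> ~a)) becomes ~((False -> ~a)) = False.
Both cases fail — unsatisfiable.

No satisfying assignment exists.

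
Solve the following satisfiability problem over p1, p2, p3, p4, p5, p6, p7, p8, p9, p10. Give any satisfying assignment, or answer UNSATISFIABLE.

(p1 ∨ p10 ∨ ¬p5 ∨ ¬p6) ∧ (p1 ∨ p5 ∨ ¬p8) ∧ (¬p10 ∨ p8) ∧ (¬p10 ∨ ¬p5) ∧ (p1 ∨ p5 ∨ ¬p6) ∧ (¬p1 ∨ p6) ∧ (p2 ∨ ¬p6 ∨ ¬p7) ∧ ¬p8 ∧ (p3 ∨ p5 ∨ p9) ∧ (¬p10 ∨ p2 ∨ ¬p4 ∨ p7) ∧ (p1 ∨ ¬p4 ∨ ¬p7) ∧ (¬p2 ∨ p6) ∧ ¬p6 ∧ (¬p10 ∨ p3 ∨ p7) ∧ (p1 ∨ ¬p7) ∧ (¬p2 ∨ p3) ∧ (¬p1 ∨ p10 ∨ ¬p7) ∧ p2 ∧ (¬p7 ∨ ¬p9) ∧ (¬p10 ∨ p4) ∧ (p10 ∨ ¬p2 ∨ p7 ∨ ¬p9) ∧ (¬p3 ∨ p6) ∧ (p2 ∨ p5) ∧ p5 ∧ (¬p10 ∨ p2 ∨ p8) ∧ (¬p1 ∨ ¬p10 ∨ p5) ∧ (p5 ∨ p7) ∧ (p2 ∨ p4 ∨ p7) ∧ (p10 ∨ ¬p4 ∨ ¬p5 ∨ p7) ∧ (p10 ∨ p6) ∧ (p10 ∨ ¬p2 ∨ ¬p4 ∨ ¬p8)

No satisfying assignment exists.

Case p8 = True:
  Clause (¬p8) is falsified — contradiction.
Case p8 = False:
  (¬p10 ∨ p8) forces p10 = False.
  (¬p6) forces p6 = False.
  Clause (p10 ∨ p6) is falsified — contradiction.
Both cases fail, so the formula is unsatisfiable.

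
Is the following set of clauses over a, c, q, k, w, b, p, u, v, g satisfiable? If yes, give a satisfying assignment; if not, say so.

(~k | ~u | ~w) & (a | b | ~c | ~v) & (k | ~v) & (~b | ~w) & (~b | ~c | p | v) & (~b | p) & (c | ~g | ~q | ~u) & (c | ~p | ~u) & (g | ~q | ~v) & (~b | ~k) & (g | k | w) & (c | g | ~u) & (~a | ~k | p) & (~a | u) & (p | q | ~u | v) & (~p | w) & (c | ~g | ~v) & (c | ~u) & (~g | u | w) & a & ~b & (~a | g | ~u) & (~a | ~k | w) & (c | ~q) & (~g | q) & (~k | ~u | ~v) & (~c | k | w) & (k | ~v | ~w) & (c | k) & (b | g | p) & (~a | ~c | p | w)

Unit clause (a) forces a = True.
Unit clause (~b) forces b = False.
In (~a | u) only u is left, so u = True.
In (c | ~u) only c is left, so c = True.
In (~a | g | ~u) only g is left, so g = True.
In (~g | q) only q is left, so q = True.
Set k = False.
  then (k | ~v) forces v = False.
  then (~c | k | w) forces w = True.
Set p = True.
All clauses satisfied.

a=T, c=T, q=T, k=F, w=T, b=F, p=T, u=T, v=F, g=T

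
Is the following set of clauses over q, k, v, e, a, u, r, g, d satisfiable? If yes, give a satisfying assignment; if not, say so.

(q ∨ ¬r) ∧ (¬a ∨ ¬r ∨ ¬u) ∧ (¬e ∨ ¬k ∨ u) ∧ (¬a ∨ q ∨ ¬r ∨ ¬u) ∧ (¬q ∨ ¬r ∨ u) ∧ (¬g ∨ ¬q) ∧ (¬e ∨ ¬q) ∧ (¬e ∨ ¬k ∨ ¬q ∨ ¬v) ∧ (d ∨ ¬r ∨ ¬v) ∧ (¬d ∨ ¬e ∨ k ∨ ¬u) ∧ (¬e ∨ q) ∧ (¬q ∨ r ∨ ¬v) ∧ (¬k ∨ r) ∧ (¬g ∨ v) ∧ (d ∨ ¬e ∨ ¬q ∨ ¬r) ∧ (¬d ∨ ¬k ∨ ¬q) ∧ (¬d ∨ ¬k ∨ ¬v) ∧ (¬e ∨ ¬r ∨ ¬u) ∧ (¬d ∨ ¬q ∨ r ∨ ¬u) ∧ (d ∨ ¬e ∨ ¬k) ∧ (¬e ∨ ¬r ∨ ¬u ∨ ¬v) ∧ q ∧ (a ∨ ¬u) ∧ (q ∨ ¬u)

Unit clause (q) forces q = True.
In (¬g ∨ ¬q) only ¬g is left, so g = False.
In (¬e ∨ ¬q) only ¬e is left, so e = False.
Try k = True:
  (¬k ∨ r) forces r = True.
  (¬q ∨ ¬r ∨ u) forces u = True.
  (¬a ∨ ¬r ∨ ¬u) forces a = False.
  clause (a ∨ ¬u) is falsified — backtrack.
So k = False.
Set v = False.
Set a = True.
Set u = True.
  then (¬a ∨ ¬r ∨ ¬u) forces r = False.
  then (¬d ∨ ¬q ∨ r ∨ ¬u) forces d = False.
All clauses satisfied.

q=T, k=F, v=F, e=F, a=T, u=T, r=F, g=F, d=F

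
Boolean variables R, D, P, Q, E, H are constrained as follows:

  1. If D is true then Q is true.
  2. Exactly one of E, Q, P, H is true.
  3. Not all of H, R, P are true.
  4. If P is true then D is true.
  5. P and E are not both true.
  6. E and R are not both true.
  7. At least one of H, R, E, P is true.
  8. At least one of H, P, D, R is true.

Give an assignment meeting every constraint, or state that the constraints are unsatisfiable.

R = False, D = False, P = False, Q = False, E = False, H = True

  (1) D=F ⇒ Q: vacuous ✓
  (2) {E, Q, P, H}: 1 true — exactly one ✓
  (3) {H, R, P}: 1/3 true — not all ✓
  (4) P=F ⇒ D: vacuous ✓
  (5) P=F, E=F — not both ✓
  (6) E=F, R=F — not both ✓
  (7) {H, R, E, P}: 1 true — at least one ✓
  (8) {H, P, D, R}: 1 true — at least one ✓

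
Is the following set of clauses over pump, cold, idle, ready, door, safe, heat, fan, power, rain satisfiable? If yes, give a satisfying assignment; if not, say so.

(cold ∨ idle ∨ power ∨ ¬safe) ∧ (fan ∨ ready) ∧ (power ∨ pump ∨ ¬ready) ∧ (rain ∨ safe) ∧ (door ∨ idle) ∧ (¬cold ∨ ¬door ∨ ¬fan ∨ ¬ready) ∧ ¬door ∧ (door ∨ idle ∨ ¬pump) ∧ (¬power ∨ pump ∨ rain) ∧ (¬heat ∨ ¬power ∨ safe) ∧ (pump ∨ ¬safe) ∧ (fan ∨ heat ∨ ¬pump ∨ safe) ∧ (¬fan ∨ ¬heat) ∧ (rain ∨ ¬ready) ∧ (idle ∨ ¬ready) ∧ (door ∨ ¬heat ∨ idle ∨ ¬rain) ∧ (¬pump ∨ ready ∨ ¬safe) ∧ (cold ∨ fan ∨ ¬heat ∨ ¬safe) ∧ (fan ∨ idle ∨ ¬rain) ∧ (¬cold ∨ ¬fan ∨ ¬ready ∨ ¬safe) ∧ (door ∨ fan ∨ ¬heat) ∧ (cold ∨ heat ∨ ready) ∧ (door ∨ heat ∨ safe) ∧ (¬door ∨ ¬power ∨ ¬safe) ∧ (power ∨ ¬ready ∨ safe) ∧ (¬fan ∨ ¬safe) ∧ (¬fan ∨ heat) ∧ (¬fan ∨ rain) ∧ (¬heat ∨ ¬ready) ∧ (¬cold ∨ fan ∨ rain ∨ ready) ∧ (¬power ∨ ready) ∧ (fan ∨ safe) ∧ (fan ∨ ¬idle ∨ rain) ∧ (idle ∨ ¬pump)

pump = True, cold = False, idle = True, ready = True, door = False, safe = True, heat = False, fan = False, power = True, rain = True

Unit clause (¬door) forces door = False.
In (door ∨ idle) only idle is left, so idle = True.
Set pump = True.
Set cold = False.
Try ready = False:
  (fan ∨ ready) forces fan = True.
  (¬fan ∨ ¬heat) forces heat = False.
  clause (cold ∨ heat ∨ ready) is falsified — backtrack.
So ready = True.
  then (rain ∨ ¬ready) forces rain = True.
  then (¬heat ∨ ¬ready) forces heat = False.
  then (door ∨ heat ∨ safe) forces safe = True.
  then (¬fan ∨ ¬safe) forces fan = False.
Set power = True.
All clauses satisfied.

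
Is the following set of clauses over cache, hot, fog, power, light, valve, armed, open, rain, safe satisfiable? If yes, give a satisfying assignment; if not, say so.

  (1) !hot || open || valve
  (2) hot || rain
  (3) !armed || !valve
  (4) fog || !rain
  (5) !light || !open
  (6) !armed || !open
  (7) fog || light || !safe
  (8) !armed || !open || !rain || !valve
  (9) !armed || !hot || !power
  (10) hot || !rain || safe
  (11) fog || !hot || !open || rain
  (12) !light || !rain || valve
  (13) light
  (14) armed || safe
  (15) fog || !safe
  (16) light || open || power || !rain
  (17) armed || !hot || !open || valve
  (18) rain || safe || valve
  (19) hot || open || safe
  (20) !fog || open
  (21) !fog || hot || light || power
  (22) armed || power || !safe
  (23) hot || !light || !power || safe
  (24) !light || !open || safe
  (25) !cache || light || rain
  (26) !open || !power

UNSATISFIABLE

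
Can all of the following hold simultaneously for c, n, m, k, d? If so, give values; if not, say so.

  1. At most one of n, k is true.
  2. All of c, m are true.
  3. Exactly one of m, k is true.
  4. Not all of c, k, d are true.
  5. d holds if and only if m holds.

c=T, n=T, m=T, k=F, d=T

  (1) {n, k}: 1 true — at most one ✓
  (2) {c, m}: all 2 true ✓
  (3) {m, k}: 1 true — exactly one ✓
  (4) {c, k, d}: 2/3 true — not all ✓
  (5) d=T, m=T — same ✓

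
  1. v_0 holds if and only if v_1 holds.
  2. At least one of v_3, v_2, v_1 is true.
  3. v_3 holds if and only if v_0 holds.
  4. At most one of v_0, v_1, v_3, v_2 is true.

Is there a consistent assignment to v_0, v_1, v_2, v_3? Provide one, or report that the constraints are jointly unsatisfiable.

v_0 = False, v_1 = False, v_2 = True, v_3 = False

  (1) v_0=F, v_1=F — same ✓
  (2) {v_3, v_2, v_1}: 1 true — at least one ✓
  (3) v_3=F, v_0=F — same ✓
  (4) {v_0, v_1, v_3, v_2}: 1 true — at most one ✓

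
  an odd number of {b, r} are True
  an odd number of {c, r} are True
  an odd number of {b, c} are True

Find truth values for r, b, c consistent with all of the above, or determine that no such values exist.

Adding constraints 1, 2, 3 mod 2: every variable appears an even number of times on the left, so the left side is 0.
But the right sides sum to 1 (mod 2). 0 ≠ 1 — the system is inconsistent.

No satisfying assignment exists.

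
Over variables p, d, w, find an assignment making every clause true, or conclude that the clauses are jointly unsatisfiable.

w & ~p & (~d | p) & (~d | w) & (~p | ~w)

Unit clause (w) forces w = True.
Unit clause (~p) forces p = False.
In (~d | p) only ~d is left, so d = False.
Check each clause:
  (w): w holds.
  (~p): ~p holds.
  (~d | p): ~d holds.
  (~d | w): ~d holds.
  (~p | ~w): ~p holds.
All clauses satisfied.

p: False; d: False; w: True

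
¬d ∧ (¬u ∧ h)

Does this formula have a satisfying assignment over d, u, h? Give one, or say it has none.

d: False, u: False, h: True

  ¬d = True
  ¬u ∧ h = True
    ¬u = True
Both conjuncts True, so the formula holds.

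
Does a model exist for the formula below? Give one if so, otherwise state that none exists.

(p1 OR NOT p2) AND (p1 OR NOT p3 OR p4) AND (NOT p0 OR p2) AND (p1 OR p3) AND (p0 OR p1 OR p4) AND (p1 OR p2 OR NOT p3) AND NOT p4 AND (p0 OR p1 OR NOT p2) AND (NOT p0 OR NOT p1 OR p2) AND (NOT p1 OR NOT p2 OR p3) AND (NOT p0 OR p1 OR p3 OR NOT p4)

Unit clause (NOT p4) forces p4 = False.
Set p0 = False.
  then (p0 OR p1 OR p4) forces p1 = True.
Set p2 = False.
Set p3 = True.
All clauses satisfied.

p0=F, p1=T, p2=F, p3=T, p4=F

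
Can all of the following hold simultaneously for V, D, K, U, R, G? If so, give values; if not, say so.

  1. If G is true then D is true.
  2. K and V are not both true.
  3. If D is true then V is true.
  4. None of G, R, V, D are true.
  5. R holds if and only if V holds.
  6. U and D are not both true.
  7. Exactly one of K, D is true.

V = False, D = False, K = True, U = True, R = False, G = False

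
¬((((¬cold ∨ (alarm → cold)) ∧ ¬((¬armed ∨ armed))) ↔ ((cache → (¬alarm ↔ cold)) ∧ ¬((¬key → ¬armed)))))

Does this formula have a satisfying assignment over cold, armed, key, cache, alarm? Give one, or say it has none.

cold = False, armed = True, key = False, cache = False, alarm = False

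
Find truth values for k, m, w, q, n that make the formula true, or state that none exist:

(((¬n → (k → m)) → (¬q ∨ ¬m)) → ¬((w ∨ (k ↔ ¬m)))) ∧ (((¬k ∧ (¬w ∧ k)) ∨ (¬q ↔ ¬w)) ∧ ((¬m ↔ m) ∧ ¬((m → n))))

The conjunct ¬m ↔ m is unsatisfiable on its own:
  m=F: evaluates to False.
  m=T: evaluates to False.
So the whole conjunction is unsatisfiable.

No satisfying assignment exists.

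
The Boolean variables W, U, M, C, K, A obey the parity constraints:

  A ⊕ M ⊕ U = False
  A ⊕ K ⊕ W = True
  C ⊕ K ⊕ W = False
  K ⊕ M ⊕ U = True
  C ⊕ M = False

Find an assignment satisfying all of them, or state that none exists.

W=F; U=T; M=F; C=F; K=F; A=T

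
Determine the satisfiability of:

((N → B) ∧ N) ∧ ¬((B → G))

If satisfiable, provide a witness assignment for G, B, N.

G = False, B = True, N = True

  (N → B) ∧ N = True
    N → B = True
  ¬((B → G)) = True
    B → G = False
Both conjuncts True, so the formula holds.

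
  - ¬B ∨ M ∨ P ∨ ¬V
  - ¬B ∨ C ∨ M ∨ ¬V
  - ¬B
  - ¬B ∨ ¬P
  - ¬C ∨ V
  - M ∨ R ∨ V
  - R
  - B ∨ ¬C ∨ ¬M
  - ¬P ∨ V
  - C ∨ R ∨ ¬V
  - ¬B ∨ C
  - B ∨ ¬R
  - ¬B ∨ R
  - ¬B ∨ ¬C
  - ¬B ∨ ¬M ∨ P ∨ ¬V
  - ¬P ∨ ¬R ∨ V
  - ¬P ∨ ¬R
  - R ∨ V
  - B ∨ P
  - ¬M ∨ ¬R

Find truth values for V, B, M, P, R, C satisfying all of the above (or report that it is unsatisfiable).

Unsatisfiable — no assignment works.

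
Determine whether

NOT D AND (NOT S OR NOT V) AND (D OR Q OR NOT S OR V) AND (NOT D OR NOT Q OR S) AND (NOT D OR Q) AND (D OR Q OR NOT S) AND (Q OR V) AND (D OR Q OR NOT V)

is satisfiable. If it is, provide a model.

Unit clause (NOT D) forces D = False.
Set V = True.
  then (NOT S OR NOT V) forces S = False.
  then (D OR Q OR NOT V) forces Q = True.
All clauses satisfied.

V = True, Q = True, D = False, S = False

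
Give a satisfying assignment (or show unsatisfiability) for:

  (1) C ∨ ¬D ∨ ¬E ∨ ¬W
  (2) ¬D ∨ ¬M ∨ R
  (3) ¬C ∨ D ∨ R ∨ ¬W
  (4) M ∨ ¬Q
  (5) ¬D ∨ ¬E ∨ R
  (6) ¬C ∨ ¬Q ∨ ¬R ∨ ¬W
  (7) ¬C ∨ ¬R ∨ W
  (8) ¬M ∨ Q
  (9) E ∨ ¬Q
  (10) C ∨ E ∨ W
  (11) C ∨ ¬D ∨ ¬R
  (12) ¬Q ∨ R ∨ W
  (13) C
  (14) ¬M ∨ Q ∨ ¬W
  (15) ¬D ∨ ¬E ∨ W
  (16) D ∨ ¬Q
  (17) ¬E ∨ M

M = False; R = False; W = False; D = False; C = True; E = False; Q = False

Unit clause (C) forces C = True.
Set M = False.
  then (M ∨ ¬Q) forces Q = False.
  then (¬E ∨ M) forces E = False.
Set R = False.
Set W = False.
Set D = False.
All clauses satisfied.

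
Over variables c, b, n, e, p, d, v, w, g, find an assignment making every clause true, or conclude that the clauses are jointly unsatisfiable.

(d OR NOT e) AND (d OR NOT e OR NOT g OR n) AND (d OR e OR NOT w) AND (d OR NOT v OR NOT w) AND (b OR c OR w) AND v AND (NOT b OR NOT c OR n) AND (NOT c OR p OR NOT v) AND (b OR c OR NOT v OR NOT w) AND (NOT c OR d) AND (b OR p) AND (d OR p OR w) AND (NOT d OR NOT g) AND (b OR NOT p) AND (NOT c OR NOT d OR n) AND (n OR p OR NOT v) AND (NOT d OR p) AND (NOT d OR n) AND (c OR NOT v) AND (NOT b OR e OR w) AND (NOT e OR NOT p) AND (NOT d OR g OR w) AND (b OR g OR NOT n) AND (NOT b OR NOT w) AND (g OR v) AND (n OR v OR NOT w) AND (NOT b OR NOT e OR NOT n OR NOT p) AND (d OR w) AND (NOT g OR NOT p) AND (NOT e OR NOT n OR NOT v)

Unsatisfiable

Case v = True:
  (c OR NOT v) forces c = True.
  (NOT c OR p OR NOT v) forces p = True.
  (NOT c OR d) forces d = True.
  (NOT d OR NOT g) forces g = False.
  (b OR NOT p) forces b = True.
  (NOT b OR NOT c OR n) forces n = True.
  (NOT e OR NOT p) forces e = False.
  (NOT b OR e OR w) forces w = True.
  Clause (NOT b OR NOT w) is falsified — contradiction.
Case v = False:
  Clause (v) is falsified — contradiction.
Both cases fail, so the formula is unsatisfiable.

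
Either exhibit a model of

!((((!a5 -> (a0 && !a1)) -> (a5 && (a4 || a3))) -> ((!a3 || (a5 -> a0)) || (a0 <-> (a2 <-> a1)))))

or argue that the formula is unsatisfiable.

a0: False, a1: False, a2: False, a3: True, a4: True, a5: True

  !((((!a5 -> (a0 && !a1)) -> (a5 && (a4 || a3))) -> ((!a3 || (a5 -> a0)) || (a0 <-> (a2 <-> a1))))) = True
    ((!a5 -> (a0 && !a1)) -> (a5 && (a4 || a3))) -> ((!a3 || (a5 -> a0)) || (a0 <-> (a2 <-> a1))) = False
      (!a5 -> (a0 && !a1)) -> (a5 && (a4 || a3)) = True
        !a5 -> (a0 && !a1) = True
          !a5 = False
          a0 && !a1 = False
            !a1 = True
        a5 && (a4 || a3) = True
          a4 || a3 = True
      (!a3 || (a5 -> a0)) || (a0 <-> (a2 <-> a1)) = False
        !a3 || (a5 -> a0) = False
          !a3 = False
          a5 -> a0 = False
        a0 <-> (a2 <-> a1) = False
          a2 <-> a1 = True
The formula evaluates to True.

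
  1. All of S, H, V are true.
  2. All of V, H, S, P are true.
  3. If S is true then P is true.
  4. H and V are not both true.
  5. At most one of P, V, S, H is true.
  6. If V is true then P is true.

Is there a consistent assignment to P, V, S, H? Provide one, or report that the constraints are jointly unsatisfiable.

Case P = True:
  (1) forces S = True.
  Constraint (5) is violated (P=T, S=T) — contradiction.
Case P = False:
  Constraint (2) is violated (P=F) — contradiction.
Both cases fail — unsatisfiable.

UNSATISFIABLE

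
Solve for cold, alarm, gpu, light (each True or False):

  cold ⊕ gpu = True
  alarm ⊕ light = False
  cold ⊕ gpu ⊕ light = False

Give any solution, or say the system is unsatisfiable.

cold = False; alarm = True; gpu = True; light = True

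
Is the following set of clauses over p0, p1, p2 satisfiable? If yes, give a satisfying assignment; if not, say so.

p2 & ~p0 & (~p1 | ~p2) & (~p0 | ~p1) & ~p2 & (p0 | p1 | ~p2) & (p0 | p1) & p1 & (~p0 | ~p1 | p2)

No satisfying assignment exists.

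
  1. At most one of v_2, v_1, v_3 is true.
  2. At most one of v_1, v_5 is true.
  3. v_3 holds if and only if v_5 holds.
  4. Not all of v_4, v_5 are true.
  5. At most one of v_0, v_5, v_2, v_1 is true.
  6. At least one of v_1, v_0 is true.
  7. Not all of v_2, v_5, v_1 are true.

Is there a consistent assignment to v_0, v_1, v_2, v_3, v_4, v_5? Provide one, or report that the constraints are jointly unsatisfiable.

v_0: True, v_1: False, v_2: False, v_3: False, v_4: True, v_5: False

  (1) {v_2, v_1, v_3}: 0 true — at most one ✓
  (2) {v_1, v_5}: 0 true — at most one ✓
  (3) v_3=F, v_5=F — same ✓
  (4) {v_4, v_5}: 1/2 true — not all ✓
  (5) {v_0, v_5, v_2, v_1}: 1 true — at most one ✓
  (6) {v_1, v_0}: 1 true — at least one ✓
  (7) {v_2, v_5, v_1}: 0/3 true — not all ✓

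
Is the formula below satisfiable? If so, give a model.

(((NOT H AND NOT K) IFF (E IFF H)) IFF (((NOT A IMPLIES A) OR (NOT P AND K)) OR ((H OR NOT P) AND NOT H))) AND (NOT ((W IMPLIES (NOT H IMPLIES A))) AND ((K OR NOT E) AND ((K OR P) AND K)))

W: True, K: True, P: False, E: True, H: False, A: False

  ((NOT H AND NOT K) IFF (E IFF H)) IFF (((NOT A IMPLIES A) OR (NOT P AND K)) OR ((H OR NOT P) AND NOT H)) = True
    (NOT H AND NOT K) IFF (E IFF H) = True
      NOT H AND NOT K = False
        NOT H = True
        NOT K = False
      E IFF H = False
    ((NOT A IMPLIES A) OR (NOT P AND K)) OR ((H OR NOT P) AND NOT H) = True
      (NOT A IMPLIES A) OR (NOT P AND K) = True
        NOT A IMPLIES A = False
          NOT A = True
        NOT P AND K = True
          NOT P = True
      (H OR NOT P) AND NOT H = True
        H OR NOT P = True
          NOT P = True
        NOT H = True
  NOT ((W IMPLIES (NOT H IMPLIES A))) AND ((K OR NOT E) AND ((K OR P) AND K)) = True
    NOT ((W IMPLIES (NOT H IMPLIES A))) = True
      W IMPLIES (NOT H IMPLIES A) = False
        NOT H IMPLIES A = False
          NOT H = True
    (K OR NOT E) AND ((K OR P) AND K) = True
      K OR NOT E = True
        NOT E = False
      (K OR P) AND K = True
        K OR P = True
Both conjuncts True, so the formula holds.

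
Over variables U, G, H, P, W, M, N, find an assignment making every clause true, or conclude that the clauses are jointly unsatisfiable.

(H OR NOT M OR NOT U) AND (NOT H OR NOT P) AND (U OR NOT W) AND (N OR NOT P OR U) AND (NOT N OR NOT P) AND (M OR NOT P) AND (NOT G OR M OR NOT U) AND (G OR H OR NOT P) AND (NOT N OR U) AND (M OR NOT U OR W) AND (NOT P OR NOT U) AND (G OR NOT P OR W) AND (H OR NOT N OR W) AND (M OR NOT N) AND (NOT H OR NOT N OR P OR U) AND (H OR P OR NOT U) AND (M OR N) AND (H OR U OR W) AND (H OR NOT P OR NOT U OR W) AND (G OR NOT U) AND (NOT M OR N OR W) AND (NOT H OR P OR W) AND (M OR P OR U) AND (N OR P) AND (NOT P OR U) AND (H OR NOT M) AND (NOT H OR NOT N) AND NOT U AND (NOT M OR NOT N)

Case U = True:
  Clause (NOT U) is falsified — contradiction.
Case U = False:
  (U OR NOT W) forces W = False.
  (NOT N OR U) forces N = False.
  (N OR NOT P OR U) forces P = False.
  Clause (N OR P) is falsified — contradiction.
Both cases fail, so the formula is unsatisfiable.

The formula is unsatisfiable.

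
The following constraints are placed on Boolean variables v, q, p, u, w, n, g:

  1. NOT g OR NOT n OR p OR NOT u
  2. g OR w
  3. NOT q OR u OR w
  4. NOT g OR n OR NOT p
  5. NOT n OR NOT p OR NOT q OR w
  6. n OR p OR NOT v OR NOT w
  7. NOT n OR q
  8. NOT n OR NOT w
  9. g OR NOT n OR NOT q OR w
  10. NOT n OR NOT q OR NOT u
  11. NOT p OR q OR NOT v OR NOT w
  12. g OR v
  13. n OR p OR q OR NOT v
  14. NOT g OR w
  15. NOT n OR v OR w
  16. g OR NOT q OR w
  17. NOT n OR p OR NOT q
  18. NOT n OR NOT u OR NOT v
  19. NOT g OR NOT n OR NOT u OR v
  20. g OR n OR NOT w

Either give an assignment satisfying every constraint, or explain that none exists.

v = False, q = False, p = False, u = True, w = True, n = False, g = True

Set v = False.
  then (g OR v) forces g = True.
  then (NOT g OR w) forces w = True.
  then (NOT n OR NOT w) forces n = False.
  then (NOT g OR n OR NOT p) forces p = False.
Set q = False.
Set u = True.
All clauses satisfied.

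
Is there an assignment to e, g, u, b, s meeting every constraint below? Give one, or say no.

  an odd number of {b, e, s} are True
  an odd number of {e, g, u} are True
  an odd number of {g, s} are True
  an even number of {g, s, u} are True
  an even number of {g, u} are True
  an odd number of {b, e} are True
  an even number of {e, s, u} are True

e=T; g=T; u=T; b=F; s=F

{b, e, s}: 1 true → odd ✓
{e, g, u}: 3 true → odd ✓
{g, s}: 1 true → odd ✓
{g, s, u}: 2 true → even ✓
{g, u}: 2 true → even ✓
{b, e}: 1 true → odd ✓
{e, s, u}: 2 true → even ✓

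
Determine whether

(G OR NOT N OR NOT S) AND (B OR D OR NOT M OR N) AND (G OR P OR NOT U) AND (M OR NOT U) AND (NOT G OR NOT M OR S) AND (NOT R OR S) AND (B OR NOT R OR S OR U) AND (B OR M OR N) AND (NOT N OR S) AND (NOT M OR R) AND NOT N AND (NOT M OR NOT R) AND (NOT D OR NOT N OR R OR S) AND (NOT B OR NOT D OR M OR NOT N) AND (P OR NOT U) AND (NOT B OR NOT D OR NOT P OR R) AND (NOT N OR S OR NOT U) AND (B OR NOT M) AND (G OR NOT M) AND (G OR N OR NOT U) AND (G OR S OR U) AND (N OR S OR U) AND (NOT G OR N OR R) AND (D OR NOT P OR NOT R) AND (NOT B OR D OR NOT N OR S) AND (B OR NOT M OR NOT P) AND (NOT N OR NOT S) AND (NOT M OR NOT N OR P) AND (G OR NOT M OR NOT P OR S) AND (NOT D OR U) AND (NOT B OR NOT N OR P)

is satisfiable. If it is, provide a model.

R=T, N=F, M=F, P=F, D=F, S=T, B=T, U=F, G=F

Unit clause (NOT N) forces N = False.
Set R = True.
  then (NOT R OR S) forces S = True.
  then (NOT M OR NOT R) forces M = False.
  then (M OR NOT U) forces U = False.
  then (B OR M OR N) forces B = True.
  then (NOT D OR U) forces D = False.
  then (D OR NOT P OR NOT R) forces P = False.
Set G = False.
All clauses satisfied.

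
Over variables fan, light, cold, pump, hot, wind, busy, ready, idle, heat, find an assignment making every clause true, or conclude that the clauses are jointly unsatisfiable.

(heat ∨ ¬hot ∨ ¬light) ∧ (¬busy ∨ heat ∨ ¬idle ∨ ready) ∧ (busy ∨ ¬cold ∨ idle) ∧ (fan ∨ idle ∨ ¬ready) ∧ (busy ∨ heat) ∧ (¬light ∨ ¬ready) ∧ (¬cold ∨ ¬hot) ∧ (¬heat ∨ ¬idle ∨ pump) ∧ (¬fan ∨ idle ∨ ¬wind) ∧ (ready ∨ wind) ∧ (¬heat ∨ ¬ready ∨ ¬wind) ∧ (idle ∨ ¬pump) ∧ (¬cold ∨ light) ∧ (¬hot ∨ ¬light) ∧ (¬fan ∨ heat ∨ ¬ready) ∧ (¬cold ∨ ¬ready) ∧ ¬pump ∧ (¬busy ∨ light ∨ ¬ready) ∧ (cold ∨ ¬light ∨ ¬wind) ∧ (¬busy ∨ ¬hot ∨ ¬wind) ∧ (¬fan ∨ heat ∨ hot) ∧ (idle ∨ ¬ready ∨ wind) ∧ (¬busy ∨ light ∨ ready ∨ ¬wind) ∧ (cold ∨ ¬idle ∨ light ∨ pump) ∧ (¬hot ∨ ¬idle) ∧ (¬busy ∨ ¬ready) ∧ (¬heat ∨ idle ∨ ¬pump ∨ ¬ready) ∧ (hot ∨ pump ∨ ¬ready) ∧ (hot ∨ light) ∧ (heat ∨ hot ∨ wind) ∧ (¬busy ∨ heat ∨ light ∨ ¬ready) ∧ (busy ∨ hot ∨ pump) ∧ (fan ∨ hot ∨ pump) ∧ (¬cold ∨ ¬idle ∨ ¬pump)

fan=F, light=F, cold=F, pump=F, hot=T, wind=T, busy=F, ready=F, idle=F, heat=T

Unit clause (¬pump) forces pump = False.
Set fan = False.
  then (fan ∨ hot ∨ pump) forces hot = True.
  then (¬cold ∨ ¬hot) forces cold = False.
  then (¬hot ∨ ¬light) forces light = False.
  then (cold ∨ ¬idle ∨ light ∨ pump) forces idle = False.
  then (fan ∨ idle ∨ ¬ready) forces ready = False.
  then (ready ∨ wind) forces wind = True.
  then (¬busy ∨ ¬hot ∨ ¬wind) forces busy = False.
  then (busy ∨ heat) forces heat = True.
All clauses satisfied.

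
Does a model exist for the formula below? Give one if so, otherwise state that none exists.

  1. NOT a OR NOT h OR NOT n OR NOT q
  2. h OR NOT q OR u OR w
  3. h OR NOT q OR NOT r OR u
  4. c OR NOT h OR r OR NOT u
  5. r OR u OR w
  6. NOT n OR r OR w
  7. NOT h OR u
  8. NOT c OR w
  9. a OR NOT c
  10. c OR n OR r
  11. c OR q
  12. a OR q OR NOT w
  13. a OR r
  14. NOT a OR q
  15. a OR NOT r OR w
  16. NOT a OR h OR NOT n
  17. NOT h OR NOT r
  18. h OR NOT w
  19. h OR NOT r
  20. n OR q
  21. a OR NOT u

r = False, c = True, w = True, h = True, u = True, q = True, n = False, a = True

Try r = True:
  (NOT h OR NOT r) forces h = False.
  clause (h OR NOT r) is falsified — backtrack.
So r = False.
  then (a OR r) forces a = True.
  then (NOT a OR q) forces q = True.
Set c = True.
  then (NOT c OR w) forces w = True.
  then (h OR NOT w) forces h = True.
  then (NOT a OR NOT h OR NOT n OR NOT q) forces n = False.
  then (NOT h OR u) forces u = True.
All clauses satisfied.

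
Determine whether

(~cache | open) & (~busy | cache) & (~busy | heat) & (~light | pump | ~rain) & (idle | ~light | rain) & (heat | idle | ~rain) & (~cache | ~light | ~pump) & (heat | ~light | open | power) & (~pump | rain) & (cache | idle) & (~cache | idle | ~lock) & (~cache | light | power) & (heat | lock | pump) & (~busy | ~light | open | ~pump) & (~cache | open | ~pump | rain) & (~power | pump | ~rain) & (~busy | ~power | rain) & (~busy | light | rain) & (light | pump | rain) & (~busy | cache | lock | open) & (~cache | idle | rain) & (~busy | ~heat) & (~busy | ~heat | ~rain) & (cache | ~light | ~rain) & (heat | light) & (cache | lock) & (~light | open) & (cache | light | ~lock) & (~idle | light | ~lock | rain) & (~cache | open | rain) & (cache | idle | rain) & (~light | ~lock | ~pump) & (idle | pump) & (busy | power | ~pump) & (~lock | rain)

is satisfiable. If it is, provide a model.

cache = True, pump = True, lock = False, open = True, rain = True, busy = False, heat = True, idle = False, light = False, power = True

Set cache = True.
  then (~cache | open) forces open = True.
Set pump = True.
  then (~cache | ~light | ~pump) forces light = False.
  then (~pump | rain) forces rain = True.
  then (~cache | light | power) forces power = True.
  then (heat | light) forces heat = True.
  then (~busy | ~heat) forces busy = False.
Set lock = False.
Set idle = False.
All clauses satisfied.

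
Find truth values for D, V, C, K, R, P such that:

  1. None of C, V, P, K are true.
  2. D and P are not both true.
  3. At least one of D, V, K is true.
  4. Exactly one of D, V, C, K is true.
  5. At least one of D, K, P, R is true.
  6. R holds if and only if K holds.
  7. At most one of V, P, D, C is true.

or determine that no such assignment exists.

D = True, V = False, C = False, K = False, R = False, P = False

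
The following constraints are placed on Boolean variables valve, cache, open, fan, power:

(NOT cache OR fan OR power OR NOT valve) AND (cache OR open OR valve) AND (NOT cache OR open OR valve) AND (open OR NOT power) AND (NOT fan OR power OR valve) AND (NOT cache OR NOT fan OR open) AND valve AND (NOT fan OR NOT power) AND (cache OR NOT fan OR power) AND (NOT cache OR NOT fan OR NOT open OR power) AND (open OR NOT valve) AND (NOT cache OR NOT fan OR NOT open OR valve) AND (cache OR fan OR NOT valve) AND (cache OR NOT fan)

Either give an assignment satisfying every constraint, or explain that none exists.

valve = True; cache = True; open = True; fan = False; power = True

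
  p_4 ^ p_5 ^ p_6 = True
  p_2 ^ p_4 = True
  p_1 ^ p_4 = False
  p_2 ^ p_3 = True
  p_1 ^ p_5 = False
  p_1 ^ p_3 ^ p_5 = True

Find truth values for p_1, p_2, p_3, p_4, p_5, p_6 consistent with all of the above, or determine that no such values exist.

p_1 = True; p_2 = False; p_3 = True; p_4 = True; p_5 = True; p_6 = True

p_4 ^ p_5 ^ p_6 = T ^ T ^ T = True ✓
p_2 ^ p_4 = F ^ T = True ✓
p_1 ^ p_4 = T ^ T = False ✓
p_2 ^ p_3 = F ^ T = True ✓
p_1 ^ p_5 = T ^ T = False ✓
p_1 ^ p_3 ^ p_5 = T ^ T ^ T = True ✓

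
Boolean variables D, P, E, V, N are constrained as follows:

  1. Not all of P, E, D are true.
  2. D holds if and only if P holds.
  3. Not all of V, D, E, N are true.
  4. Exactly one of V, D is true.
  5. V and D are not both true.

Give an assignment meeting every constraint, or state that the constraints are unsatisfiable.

D = False, P = False, E = False, V = True, N = False

  (1) {P, E, D}: 0/3 true — not all ✓
  (2) D=F, P=F — same ✓
  (3) {V, D, E, N}: 1/4 true — not all ✓
  (4) {V, D}: 1 true — exactly one ✓
  (5) V=T, D=F — not both ✓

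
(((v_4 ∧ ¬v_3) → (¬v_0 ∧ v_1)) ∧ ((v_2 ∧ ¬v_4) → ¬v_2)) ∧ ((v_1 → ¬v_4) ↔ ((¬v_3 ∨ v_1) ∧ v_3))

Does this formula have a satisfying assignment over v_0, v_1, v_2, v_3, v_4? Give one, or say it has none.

v_0 = False, v_1 = True, v_2 = True, v_3 = False, v_4 = True

  ((v_4 ∧ ¬v_3) → (¬v_0 ∧ v_1)) ∧ ((v_2 ∧ ¬v_4) → ¬v_2) = True
    (v_4 ∧ ¬v_3) → (¬v_0 ∧ v_1) = True
      v_4 ∧ ¬v_3 = True
        ¬v_3 = True
      ¬v_0 ∧ v_1 = True
        ¬v_0 = True
    (v_2 ∧ ¬v_4) → ¬v_2 = True
      v_2 ∧ ¬v_4 = False
        ¬v_4 = False
      ¬v_2 = False
  (v_1 → ¬v_4) ↔ ((¬v_3 ∨ v_1) ∧ v_3) = True
    v_1 → ¬v_4 = False
      ¬v_4 = False
    (¬v_3 ∨ v_1) ∧ v_3 = False
      ¬v_3 ∨ v_1 = True
        ¬v_3 = True
Both conjuncts True, so the formula holds.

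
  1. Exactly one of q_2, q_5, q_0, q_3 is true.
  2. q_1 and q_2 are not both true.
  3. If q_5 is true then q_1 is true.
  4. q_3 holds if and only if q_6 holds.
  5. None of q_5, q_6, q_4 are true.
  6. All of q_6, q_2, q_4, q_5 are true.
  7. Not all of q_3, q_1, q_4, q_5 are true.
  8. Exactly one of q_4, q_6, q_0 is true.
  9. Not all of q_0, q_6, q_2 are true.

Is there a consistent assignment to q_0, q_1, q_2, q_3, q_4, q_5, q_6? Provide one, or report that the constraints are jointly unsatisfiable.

Unsatisfiable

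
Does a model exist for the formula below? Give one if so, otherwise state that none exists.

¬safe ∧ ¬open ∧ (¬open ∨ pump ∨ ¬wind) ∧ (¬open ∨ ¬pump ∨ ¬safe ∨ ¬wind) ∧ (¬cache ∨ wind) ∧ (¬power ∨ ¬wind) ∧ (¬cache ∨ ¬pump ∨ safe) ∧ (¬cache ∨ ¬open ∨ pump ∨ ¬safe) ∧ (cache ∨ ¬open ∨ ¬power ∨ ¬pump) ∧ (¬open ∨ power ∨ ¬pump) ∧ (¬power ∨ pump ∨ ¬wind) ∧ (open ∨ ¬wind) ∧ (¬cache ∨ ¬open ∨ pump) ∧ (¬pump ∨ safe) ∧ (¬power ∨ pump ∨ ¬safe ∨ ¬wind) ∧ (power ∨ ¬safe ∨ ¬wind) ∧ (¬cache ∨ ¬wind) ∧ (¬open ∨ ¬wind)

power = False, pump = False, open = False, wind = False, safe = False, cache = False

Unit clause (¬safe) forces safe = False.
Unit clause (¬open) forces open = False.
In (open ∨ ¬wind) only ¬wind is left, so wind = False.
In (¬pump ∨ safe) only ¬pump is left, so pump = False.
In (¬cache ∨ wind) only ¬cache is left, so cache = False.
Set power = False.
All clauses satisfied.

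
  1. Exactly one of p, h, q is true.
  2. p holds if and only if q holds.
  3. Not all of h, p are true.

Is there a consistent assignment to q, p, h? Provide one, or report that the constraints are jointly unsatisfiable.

q = False, p = False, h = True

  (1) {p, h, q}: 1 true — exactly one ✓
  (2) p=F, q=F — same ✓
  (3) {h, p}: 1/2 true — not all ✓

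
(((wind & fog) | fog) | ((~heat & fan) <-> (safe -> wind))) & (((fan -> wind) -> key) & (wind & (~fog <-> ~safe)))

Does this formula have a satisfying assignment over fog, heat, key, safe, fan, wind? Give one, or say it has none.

fog = True, heat = False, key = True, safe = True, fan = True, wind = True

  ((wind & fog) | fog) | ((~heat & fan) <-> (safe -> wind)) = True
    (wind & fog) | fog = True
      wind & fog = True
    (~heat & fan) <-> (safe -> wind) = True
      ~heat & fan = True
        ~heat = True
      safe -> wind = True
  ((fan -> wind) -> key) & (wind & (~fog <-> ~safe)) = True
    (fan -> wind) -> key = True
      fan -> wind = True
    wind & (~fog <-> ~safe) = True
      ~fog <-> ~safe = True
        ~fog = False
        ~safe = False
Both conjuncts True, so the formula holds.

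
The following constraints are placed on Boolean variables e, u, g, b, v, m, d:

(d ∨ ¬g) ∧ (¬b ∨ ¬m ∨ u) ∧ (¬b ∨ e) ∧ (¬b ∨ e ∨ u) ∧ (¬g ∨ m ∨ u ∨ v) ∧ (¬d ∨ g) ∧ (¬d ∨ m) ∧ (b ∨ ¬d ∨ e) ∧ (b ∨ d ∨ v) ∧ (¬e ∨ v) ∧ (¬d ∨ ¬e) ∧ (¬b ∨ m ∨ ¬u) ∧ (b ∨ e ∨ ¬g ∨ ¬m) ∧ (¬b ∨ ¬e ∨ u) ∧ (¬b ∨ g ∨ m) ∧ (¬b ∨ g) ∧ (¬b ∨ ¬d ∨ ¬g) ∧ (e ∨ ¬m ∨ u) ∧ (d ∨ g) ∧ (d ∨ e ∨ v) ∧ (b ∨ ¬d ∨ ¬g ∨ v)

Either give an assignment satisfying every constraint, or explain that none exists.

Unsatisfiable

Case g = True:
  (d ∨ ¬g) forces d = True.
  (¬d ∨ m) forces m = True.
  (¬d ∨ ¬e) forces e = False.
  (¬b ∨ e) forces b = False.
  Clause (b ∨ ¬d ∨ e) is falsified — contradiction.
Case g = False:
  (¬d ∨ g) forces d = False.
  Clause (d ∨ g) is falsified — contradiction.
Both cases fail, so the formula is unsatisfiable.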